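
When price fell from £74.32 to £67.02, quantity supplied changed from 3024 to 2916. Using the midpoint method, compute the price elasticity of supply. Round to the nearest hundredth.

%Δq = (2916 − 3024)/[(3024 + 2916)/2] = -108/2970 ≈ -0.0364.
%Δp = (67.02 − 74.32)/[(74.32 + 67.02)/2] = -7.3/70.67 ≈ -0.1033.
Arc elasticity E = %Δq/%Δp ≈ -0.0364/-0.1033 ≈ 0.35.
|E| < 1: supply is inelastic over this range.

0.35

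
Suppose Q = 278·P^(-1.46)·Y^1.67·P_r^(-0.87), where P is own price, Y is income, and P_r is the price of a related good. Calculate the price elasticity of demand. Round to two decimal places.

-1.46

For a Cobb–Douglas (constant-elasticity) form Q = A·P^α·…, the elasticity with respect to P equals the exponent α at every point.
Here the exponent on P is -1.46, so the price elasticity of demand is -1.46.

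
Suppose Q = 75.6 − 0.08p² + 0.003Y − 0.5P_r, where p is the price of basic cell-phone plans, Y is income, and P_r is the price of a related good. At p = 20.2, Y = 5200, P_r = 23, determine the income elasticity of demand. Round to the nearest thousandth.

0.332

At the given point, Q = 75.6 − 0.08(20.2)² + 0.003(5200) − 0.5(23) = 75.6 − 32.6432 + 15.6 − 11.5 = 47.0568.
∂Q/∂Y = +0.003, so E_I = 0.003·(5200/47.0568) ≈ 0.332.
E_I ∈ (0,1): normal good (necessity).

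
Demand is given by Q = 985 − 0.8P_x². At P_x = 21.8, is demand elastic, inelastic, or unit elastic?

elastic

At P_x = 21.8, Q = 604.808.
dQ/dP_x = −2·0.8·P_x = −34.88.
Point elasticity E = (dQ/dP_x)·(P_x/Q) = -34.88 × 21.8/604.808 ≈ -1.257.
|E| ≈ 1.257 > 1, so demand is elastic.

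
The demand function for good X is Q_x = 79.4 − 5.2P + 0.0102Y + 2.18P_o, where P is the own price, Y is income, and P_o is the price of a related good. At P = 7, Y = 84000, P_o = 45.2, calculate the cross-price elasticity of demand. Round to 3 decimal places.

0.099

At the given point, Q_x = 79.4 − 5.2(7) + 0.0102(84000) + 2.18(45.2) = 79.4 − 36.4 + 856.8 + 98.536 = 998.336.
∂Q_x/∂P_o = +2.18, so E_xy = 2.18·(45.2/998.336) ≈ 0.099.
E_xy > 0: the goods are substitutes.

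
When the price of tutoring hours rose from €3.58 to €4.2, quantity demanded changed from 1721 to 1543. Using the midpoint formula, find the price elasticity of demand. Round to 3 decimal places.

%ΔQ = (1543 − 1721)/[(1721 + 1543)/2] = -178/1632 ≈ -0.1091.
%ΔP = (4.2 − 3.58)/[(3.58 + 4.2)/2] = 0.62/3.89 ≈ 0.1594.
Arc elasticity E = %ΔQ/%ΔP ≈ -0.1091/0.1594 ≈ -0.684.
|E| < 1: demand is inelastic over this range.

-0.684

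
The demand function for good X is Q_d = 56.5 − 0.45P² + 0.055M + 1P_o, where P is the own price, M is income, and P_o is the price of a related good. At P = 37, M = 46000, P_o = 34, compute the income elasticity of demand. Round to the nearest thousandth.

1.262

Substituting, Q_d = 56.5 − 0.45(37)² + 0.055(46000) + 1(34) = 56.5 − 616.05 + 2530 + 34 = 2004.45.
∂Q_d/∂M = +0.055, so E_I = 0.055·(46000/2004.45) ≈ 1.262.
E_I > 1: normal good (luxury).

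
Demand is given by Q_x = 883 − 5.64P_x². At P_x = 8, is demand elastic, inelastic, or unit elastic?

At P_x = 8, Q_x = 522.04.
dQ_x/dP_x = −2·5.64·P_x = −90.24.
Point elasticity E = (dQ_x/dP_x)·(P_x/Q_x) = -90.24 × 8/522.04 ≈ -1.383.
|E| ≈ 1.383 > 1, so demand is elastic.

elastic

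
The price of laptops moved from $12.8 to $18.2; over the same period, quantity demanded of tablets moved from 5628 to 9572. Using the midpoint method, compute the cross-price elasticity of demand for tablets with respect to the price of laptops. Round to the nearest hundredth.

%ΔQ_x = (9572 − 5628)/[(5628+9572)/2] = 3944/7600 ≈ 0.5189.
%ΔP_y = (18.2 − 12.8)/[(12.8+18.2)/2] ≈ 0.3484.
E_xy = 0.5189/0.3484 ≈ 1.49.
E_xy > 0, so tablets and laptops are substitutes.

1.49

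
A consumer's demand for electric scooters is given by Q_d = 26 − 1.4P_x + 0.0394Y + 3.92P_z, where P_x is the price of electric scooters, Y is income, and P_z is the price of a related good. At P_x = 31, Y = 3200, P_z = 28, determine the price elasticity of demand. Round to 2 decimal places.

At the given point, Q_d = 26 − 1.4(31) + 0.0394(3200) + 3.92(28) = 26 − 43.4 + 126.08 + 109.76 = 218.44.
∂Q_d/∂P_x = −1.4, so E_p = (−1.4)·(31/218.44) ≈ -0.20.
|E_p| < 1: demand is inelastic.

-0.20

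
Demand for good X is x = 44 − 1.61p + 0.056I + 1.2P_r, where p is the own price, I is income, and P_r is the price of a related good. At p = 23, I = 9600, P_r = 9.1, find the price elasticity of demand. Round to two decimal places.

-0.07

x = 44 − 1.61(23) + 0.056(9600) + 1.2(9.1) = 44 − 37.03 + 537.6 + 10.92 = 555.49.
∂x/∂p = −1.61, so E_p = (−1.61)·(23/555.49) ≈ -0.07.
|E_p| < 1: demand is inelastic.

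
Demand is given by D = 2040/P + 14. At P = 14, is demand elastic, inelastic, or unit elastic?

At P = 14, D = 159.7143.
dD/dP = −2040/P² = −10.4082.
Point elasticity E = (dD/dP)·(P/D) = -10.4082 × 14/159.7143 ≈ -0.912.
|E| ≈ 0.912 < 1, so demand is inelastic.

inelastic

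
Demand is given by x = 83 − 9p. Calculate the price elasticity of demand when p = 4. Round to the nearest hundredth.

At p = 4, x = 47.
dx/dp = −9.
Point elasticity E = (dx/dp)·(p/x) = -9 × 4/47 ≈ -0.77.
|E| < 1, so demand is inelastic at this price.

-0.77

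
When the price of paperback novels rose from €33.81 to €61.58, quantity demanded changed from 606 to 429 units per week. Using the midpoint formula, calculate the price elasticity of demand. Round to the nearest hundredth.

%ΔQ = (429 − 606)/[(606 + 429)/2] = -177/517.5 ≈ -0.3420.
%Δp = (61.58 − 33.81)/[(33.81 + 61.58)/2] = 27.77/47.695 ≈ 0.5822.
Arc elasticity E = %ΔQ/%Δp ≈ -0.3420/0.5822 ≈ -0.59.
|E| < 1: demand is inelastic over this range.

-0.59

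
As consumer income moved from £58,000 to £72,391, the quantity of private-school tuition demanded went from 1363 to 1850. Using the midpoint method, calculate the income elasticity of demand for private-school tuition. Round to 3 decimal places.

%ΔQ = (1850 − 1363)/[(1363+1850)/2] = 487/1606.5 ≈ 0.3031.
%ΔI = (72,391 − 58,000)/[(58,000+72,391)/2] = 14391/65195.5 ≈ 0.2207.
E_I = %ΔQ/%ΔI ≈ 1.373.
E_I > 1: normal good (luxury).

1.373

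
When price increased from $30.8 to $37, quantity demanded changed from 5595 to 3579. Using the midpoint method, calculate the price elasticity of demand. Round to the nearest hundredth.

-2.40

%Δq = (3579 − 5595)/[(5595 + 3579)/2] = -2016/4587 ≈ -0.4395.
%Δp = (37 − 30.8)/[(30.8 + 37)/2] = 6.2/33.9 ≈ 0.1829.
Arc elasticity E = %Δq/%Δp ≈ -0.4395/0.1829 ≈ -2.40.
|E| > 1: demand is elastic over this range.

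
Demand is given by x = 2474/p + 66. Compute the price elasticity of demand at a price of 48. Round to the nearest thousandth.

At p = 48, x = 117.5417.
dx/dp = −2474/p² = −1.0738.
Point elasticity E = (dx/dp)·(p/x) = -1.0738 × 48/117.5417 ≈ -0.438.
|E| < 1, so demand is inelastic at this price.

-0.438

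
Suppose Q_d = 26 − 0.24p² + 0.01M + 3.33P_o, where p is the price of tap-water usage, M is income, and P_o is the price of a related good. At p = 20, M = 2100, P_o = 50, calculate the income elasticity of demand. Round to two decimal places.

0.18

Evaluating quantity at (p, M, P_o) gives Q_d = 26 − 0.24(20)² + 0.01(2100) + 3.33(50) = 26 − 96 + 21 + 166.5 = 117.5.
∂Q_d/∂M = +0.01, so E_I = 0.01·(2100/117.5) ≈ 0.18.
E_I ∈ (0,1): normal good (necessity).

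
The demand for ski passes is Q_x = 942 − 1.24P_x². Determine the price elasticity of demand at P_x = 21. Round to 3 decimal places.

At P_x = 21, Q_x = 395.16.
dQ_x/dP_x = −2·1.24·P_x = −52.08.
Point elasticity E = (dQ_x/dP_x)·(P_x/Q_x) = -52.08 × 21/395.16 ≈ -2.768.
|E| > 1, so demand is elastic at this price.

-2.768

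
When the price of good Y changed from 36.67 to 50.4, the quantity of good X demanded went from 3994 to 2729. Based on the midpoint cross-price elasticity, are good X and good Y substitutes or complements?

%ΔQ_x = (2729 − 3994)/[(3994+2729)/2] = -1265/3361.5 ≈ -0.3763.
%ΔP_y = (50.4 − 36.67)/[(36.67+50.4)/2] ≈ 0.3154.
E_xy = -0.3763/0.3154 ≈ -1.193.
E_xy < 0, so the goods are complements.

complements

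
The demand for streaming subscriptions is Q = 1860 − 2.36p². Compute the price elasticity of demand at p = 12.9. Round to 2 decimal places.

At p = 12.9, Q = 1467.2724.
dQ/dp = −2·2.36·p = −60.888.
Point elasticity E = (dQ/dp)·(p/Q) = -60.888 × 12.9/1467.2724 ≈ -0.54.
|E| < 1, so demand is inelastic at this price.

-0.54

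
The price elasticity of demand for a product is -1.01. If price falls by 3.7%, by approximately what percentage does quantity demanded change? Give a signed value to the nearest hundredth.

3.74

%ΔQ ≈ E × %ΔP = (-1.01) × (-3.7%) ≈ 3.74%.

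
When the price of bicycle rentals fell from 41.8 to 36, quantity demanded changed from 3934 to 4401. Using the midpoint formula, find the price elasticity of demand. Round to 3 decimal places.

-0.752

%ΔQ = (4401 − 3934)/[(3934 + 4401)/2] = 467/4167.5 ≈ 0.1121.
%Δp = (36 − 41.8)/[(41.8 + 36)/2] = -5.8/38.9 ≈ -0.1491.
Arc elasticity E = %ΔQ/%Δp ≈ 0.1121/-0.1491 ≈ -0.752.
|E| < 1: demand is inelastic over this range.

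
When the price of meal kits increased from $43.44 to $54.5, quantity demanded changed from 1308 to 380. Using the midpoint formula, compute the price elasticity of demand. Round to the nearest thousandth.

%Δq = (380 − 1308)/[(1308 + 380)/2] = -928/844 ≈ -1.0995.
%ΔP = (54.5 − 43.44)/[(43.44 + 54.5)/2] = 11.06/48.97 ≈ 0.2259.
Arc elasticity E = %Δq/%ΔP ≈ -1.0995/0.2259 ≈ -4.868.
|E| > 1: demand is elastic over this range.

-4.868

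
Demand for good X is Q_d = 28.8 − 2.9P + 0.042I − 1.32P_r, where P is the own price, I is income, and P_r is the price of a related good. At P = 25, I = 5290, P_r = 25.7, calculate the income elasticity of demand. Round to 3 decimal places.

First evaluate Q_d: 28.8 − 2.9(25) + 0.042(5290) − 1.32(25.7) = 28.8 − 72.5 + 222.18 − 33.924 = 144.556.
∂Q_d/∂I = +0.042, so E_I = 0.042·(5290/144.556) ≈ 1.537.
E_I > 1: normal good (luxury).

1.537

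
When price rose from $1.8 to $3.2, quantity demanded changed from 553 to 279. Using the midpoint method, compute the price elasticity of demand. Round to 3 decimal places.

-1.176

%Δq = (279 − 553)/[(553 + 279)/2] = -274/416 ≈ -0.6587.
%Δp = (3.2 − 1.8)/[(1.8 + 3.2)/2] = 1.4/2.5 ≈ 0.5600.
Arc elasticity E = %Δq/%Δp ≈ -0.6587/0.5600 ≈ -1.176.
|E| > 1: demand is elastic over this range.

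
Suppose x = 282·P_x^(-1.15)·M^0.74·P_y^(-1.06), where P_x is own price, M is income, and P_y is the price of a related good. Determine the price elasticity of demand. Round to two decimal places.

-1.15

For a Cobb–Douglas (constant-elasticity) form x = A·P_x^α·…, the elasticity with respect to P_x equals the exponent α at every point.
Here the exponent on P_x is -1.15, so the price elasticity of demand is -1.15.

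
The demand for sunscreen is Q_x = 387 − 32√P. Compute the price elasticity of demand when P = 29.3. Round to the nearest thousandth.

At P = 29.3, Q_x = 213.7857.
dQ_x/dP = −32/(2√P) = −32/(2·5.4129).
Point elasticity E = (dQ_x/dP)·(P/Q_x) = -2.9559 × 29.3/213.7857 ≈ -0.405.
|E| < 1, so demand is inelastic at this price.

-0.405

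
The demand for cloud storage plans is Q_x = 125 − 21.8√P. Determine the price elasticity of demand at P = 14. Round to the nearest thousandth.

At P = 14, Q_x = 43.4319.
dQ_x/dP = −21.8/(2√P) = −21.8/(2·3.7417).
Point elasticity E = (dQ_x/dP)·(P/Q_x) = -2.9131 × 14/43.4319 ≈ -0.939.
|E| < 1, so demand is inelastic at this price.

-0.939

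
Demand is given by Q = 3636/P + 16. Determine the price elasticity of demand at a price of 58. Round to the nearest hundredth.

-0.80

At P = 58, Q = 78.6897.
dQ/dP = −3636/P² = −1.0809.
Point elasticity E = (dQ/dP)·(P/Q) = -1.0809 × 58/78.6897 ≈ -0.80.
|E| < 1, so demand is inelastic at this price.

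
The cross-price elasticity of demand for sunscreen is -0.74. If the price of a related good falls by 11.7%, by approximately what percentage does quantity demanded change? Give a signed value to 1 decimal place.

8.7

%ΔQ ≈ E × %ΔP_y = (-0.74) × (-11.7%) ≈ 8.7%.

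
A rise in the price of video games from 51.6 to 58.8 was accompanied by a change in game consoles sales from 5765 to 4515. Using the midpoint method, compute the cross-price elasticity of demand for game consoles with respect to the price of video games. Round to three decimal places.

-1.864

%ΔQ_x = (4515 − 5765)/[(5765+4515)/2] = -1250/5140 ≈ -0.2432.
%ΔP_y = (58.8 − 51.6)/[(51.6+58.8)/2] ≈ 0.1304.
E_xy = -0.2432/0.1304 ≈ -1.864.
E_xy < 0, so game consoles and video games are complements.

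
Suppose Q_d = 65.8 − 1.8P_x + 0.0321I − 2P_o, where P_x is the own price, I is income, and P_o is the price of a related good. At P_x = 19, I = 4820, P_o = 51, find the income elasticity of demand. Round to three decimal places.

At the given point, Q_d = 65.8 − 1.8(19) + 0.0321(4820) − 2(51) = 65.8 − 34.2 + 154.722 − 102 = 84.322.
∂Q_d/∂I = +0.0321, so E_I = 0.0321·(4820/84.322) ≈ 1.835.
E_I > 1: normal good (luxury).

1.835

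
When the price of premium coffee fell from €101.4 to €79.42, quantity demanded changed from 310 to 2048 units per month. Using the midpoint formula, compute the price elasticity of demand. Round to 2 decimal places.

%Δq = (2048 − 310)/[(310 + 2048)/2] = 1738/1179 ≈ 1.4741.
%ΔP = (79.42 − 101.4)/[(101.4 + 79.42)/2] = -21.98/90.41 ≈ -0.2431.
Arc elasticity E = %Δq/%ΔP ≈ 1.4741/-0.2431 ≈ -6.06.
|E| > 1: demand is elastic over this range.

-6.06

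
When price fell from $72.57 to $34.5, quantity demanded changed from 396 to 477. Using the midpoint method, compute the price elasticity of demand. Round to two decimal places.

%Δq = (477 − 396)/[(396 + 477)/2] = 81/436.5 ≈ 0.1856.
%ΔP = (34.5 − 72.57)/[(72.57 + 34.5)/2] = -38.07/53.535 ≈ -0.7111.
Arc elasticity E = %Δq/%ΔP ≈ 0.1856/-0.7111 ≈ -0.26.
|E| < 1: demand is inelastic over this range.

-0.26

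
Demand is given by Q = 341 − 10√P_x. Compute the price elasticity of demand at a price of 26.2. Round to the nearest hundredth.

-0.09

At P_x = 26.2, Q = 289.8141.
dQ/dP_x = −10/(2√P_x) = −10/(2·5.1186).
Point elasticity E = (dQ/dP_x)·(P_x/Q) = -0.9768 × 26.2/289.8141 ≈ -0.09.
|E| < 1, so demand is inelastic at this price.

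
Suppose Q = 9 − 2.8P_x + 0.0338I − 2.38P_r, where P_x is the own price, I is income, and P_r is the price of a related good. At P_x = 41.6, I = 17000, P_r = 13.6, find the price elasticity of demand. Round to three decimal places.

-0.268

Q = 9 − 2.8(41.6) + 0.0338(17000) − 2.38(13.6) = 9 − 116.48 + 574.6 − 32.368 = 434.752.
∂Q/∂P_x = −2.8, so E_p = (−2.8)·(41.6/434.752) ≈ -0.268.
|E_p| < 1: demand is inelastic.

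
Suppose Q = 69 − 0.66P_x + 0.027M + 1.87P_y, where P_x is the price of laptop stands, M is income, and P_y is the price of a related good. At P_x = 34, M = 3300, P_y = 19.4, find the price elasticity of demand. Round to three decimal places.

-0.131

At the given point, Q = 69 − 0.66(34) + 0.027(3300) + 1.87(19.4) = 69 − 22.44 + 89.1 + 36.278 = 171.938.
∂Q/∂P_x = −0.66, so E_p = (−0.66)·(34/171.938) ≈ -0.131.
|E_p| < 1: demand is inelastic.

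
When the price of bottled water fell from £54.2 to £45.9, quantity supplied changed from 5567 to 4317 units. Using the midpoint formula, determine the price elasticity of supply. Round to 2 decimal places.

1.53

%Δq = (4317 − 5567)/[(5567 + 4317)/2] = -1250/4942 ≈ -0.2529.
%ΔP = (45.9 − 54.2)/[(54.2 + 45.9)/2] = -8.3/50.05 ≈ -0.1658.
Arc elasticity E = %Δq/%ΔP ≈ -0.2529/-0.1658 ≈ 1.53.
|E| > 1: supply is elastic over this range.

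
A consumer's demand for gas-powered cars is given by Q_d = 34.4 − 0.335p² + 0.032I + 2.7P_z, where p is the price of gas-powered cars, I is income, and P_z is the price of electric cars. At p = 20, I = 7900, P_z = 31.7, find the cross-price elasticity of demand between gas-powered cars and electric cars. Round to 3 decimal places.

0.358

Evaluating quantity at (p, I, P_z) gives Q_d = 34.4 − 0.335(20)² + 0.032(7900) + 2.7(31.7) = 34.4 − 134 + 252.8 + 85.59 = 238.79.
∂Q_d/∂P_z = +2.7, so E_xy = 2.7·(31.7/238.79) ≈ 0.358.
E_xy > 0: the goods are substitutes.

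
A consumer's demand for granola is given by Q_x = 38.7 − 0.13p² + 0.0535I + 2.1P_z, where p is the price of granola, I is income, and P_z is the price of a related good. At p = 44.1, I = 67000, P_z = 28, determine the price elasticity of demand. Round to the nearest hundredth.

-0.15

Q_x = 38.7 − 0.13(44.1)² + 0.0535(67000) + 2.1(28) = 38.7 − 252.8253 + 3584.5 + 58.8 = 3429.1747.
∂Q_x/∂p = −2·0.13·p = -11.466, so E_p = -11.466·(44.1/3429.1747) ≈ -0.15.
|E_p| < 1: demand is inelastic.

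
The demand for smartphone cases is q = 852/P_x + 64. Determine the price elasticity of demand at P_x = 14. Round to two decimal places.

-0.49

At P_x = 14, q = 124.8571.
dq/dP_x = −852/P_x² = −4.3469.
Point elasticity E = (dq/dP_x)·(P_x/q) = -4.3469 × 14/124.8571 ≈ -0.49.
|E| < 1, so demand is inelastic at this price.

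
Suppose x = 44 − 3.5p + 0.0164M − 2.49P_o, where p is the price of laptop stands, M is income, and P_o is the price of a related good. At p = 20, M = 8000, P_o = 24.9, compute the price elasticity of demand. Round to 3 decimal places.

-1.620

At the given point, x = 44 − 3.5(20) + 0.0164(8000) − 2.49(24.9) = 44 − 70 + 131.2 − 62.001 = 43.199.
∂x/∂p = −3.5, so E_p = (−3.5)·(20/43.199) ≈ -1.620.
|E_p| > 1: demand is elastic.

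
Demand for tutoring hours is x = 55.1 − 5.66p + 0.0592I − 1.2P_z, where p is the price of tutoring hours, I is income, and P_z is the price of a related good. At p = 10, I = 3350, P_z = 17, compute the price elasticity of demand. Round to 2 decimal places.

x = 55.1 − 5.66(10) + 0.0592(3350) − 1.2(17) = 55.1 − 56.6 + 198.32 − 20.4 = 176.42.
∂x/∂p = −5.66, so E_p = (−5.66)·(10/176.42) ≈ -0.32.
|E_p| < 1: demand is inelastic.

-0.32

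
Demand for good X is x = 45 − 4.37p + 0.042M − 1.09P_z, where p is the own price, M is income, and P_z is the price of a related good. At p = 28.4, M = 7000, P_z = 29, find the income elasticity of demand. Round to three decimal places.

Evaluating quantity at (p, M, P_z) gives x = 45 − 4.37(28.4) + 0.042(7000) − 1.09(29) = 45 − 124.108 + 294 − 31.61 = 183.282.
∂x/∂M = +0.042, so E_I = 0.042·(7000/183.282) ≈ 1.604.
E_I > 1: normal good (luxury).

1.604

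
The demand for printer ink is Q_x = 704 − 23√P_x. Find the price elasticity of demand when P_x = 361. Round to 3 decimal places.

At P_x = 361, Q_x = 267.
dQ_x/dP_x = −23/(2√P_x) = −23/(2·19).
Point elasticity E = (dQ_x/dP_x)·(P_x/Q_x) = -0.6053 × 361/267 ≈ -0.818.
|E| < 1, so demand is inelastic at this price.

-0.818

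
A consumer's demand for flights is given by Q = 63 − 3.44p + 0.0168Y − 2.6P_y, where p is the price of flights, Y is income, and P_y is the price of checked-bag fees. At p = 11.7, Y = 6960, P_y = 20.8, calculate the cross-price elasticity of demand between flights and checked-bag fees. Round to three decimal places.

First evaluate Q: 63 − 3.44(11.7) + 0.0168(6960) − 2.6(20.8) = 63 − 40.248 + 116.928 − 54.08 = 85.6.
∂Q/∂P_y = −2.6, so E_xy = -2.6·(20.8/85.6) ≈ -0.632.
E_xy < 0: the goods are complements.

-0.632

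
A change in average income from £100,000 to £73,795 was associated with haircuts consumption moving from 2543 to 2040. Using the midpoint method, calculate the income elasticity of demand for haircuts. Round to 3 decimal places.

%ΔQ = (2040 − 2543)/[(2543+2040)/2] = -503/2291.5 ≈ -0.2195.
%ΔY = (73,795 − 100,000)/[(100,000+73,795)/2] = -26205/86897.5 ≈ -0.3016.
E_I = %ΔQ/%ΔY ≈ 0.728.
E_I ∈ (0,1): normal good (necessity).

0.728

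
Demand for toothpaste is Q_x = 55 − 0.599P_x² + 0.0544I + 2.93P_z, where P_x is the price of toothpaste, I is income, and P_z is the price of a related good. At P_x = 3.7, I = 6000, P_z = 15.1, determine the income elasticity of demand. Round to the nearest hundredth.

Substituting, Q_x = 55 − 0.599(3.7)² + 0.0544(6000) + 2.93(15.1) = 55 − 8.2003 + 326.4 + 44.243 = 417.4427.
∂Q_x/∂I = +0.0544, so E_I = 0.0544·(6000/417.4427) ≈ 0.78.
E_I ∈ (0,1): normal good (necessity).

0.78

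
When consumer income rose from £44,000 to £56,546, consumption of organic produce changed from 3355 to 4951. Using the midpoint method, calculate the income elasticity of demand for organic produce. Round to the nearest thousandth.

1.540

%ΔQ = (4951 − 3355)/[(3355+4951)/2] = 1596/4153 ≈ 0.3843.
%ΔY = (56,546 − 44,000)/[(44,000+56,546)/2] = 12546/50273 ≈ 0.2496.
E_I = %ΔQ/%ΔY ≈ 1.540.
E_I > 1: normal good (luxury).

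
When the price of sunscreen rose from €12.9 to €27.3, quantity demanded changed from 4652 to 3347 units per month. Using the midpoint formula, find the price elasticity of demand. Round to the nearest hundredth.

%ΔQ = (3347 − 4652)/[(4652 + 3347)/2] = -1305/3999.5 ≈ -0.3263.
%Δp = (27.3 − 12.9)/[(12.9 + 27.3)/2] = 14.4/20.1 ≈ 0.7164.
Arc elasticity E = %ΔQ/%Δp ≈ -0.3263/0.7164 ≈ -0.46.
|E| < 1: demand is inelastic over this range.

-0.46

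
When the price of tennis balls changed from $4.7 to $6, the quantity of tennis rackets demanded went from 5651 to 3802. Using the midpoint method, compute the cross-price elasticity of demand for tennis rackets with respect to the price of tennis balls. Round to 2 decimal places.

-1.61

%ΔQ_x = (3802 − 5651)/[(5651+3802)/2] = -1849/4726.5 ≈ -0.3912.
%ΔP_y = (6 − 4.7)/[(4.7+6)/2] ≈ 0.2430.
E_xy = -0.3912/0.2430 ≈ -1.61.
E_xy < 0, so tennis rackets and tennis balls are complements.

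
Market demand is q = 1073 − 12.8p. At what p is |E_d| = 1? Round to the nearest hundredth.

41.91

For linear demand q = a − bp, E = −bp/(a − bp). |E| = 1 ⇒ bp = a − bp ⇒ p = a/(2b).
p = 1073/(2·12.8) ≈ 41.91.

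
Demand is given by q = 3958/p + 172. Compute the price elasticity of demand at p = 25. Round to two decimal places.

-0.48

At p = 25, q = 330.32.
dq/dp = −3958/p² = −6.3328.
Point elasticity E = (dq/dp)·(p/q) = -6.3328 × 25/330.32 ≈ -0.48.
|E| < 1, so demand is inelastic at this price.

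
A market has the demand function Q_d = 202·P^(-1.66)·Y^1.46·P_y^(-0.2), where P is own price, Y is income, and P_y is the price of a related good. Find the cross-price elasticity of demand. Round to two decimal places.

For a Cobb–Douglas (constant-elasticity) form Q_d = A·P_y^α·…, the elasticity with respect to P_y equals the exponent α at every point.
Here the exponent on P_y is -0.2, so the cross-price elasticity of demand is -0.20.

-0.20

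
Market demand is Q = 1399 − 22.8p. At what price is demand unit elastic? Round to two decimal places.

30.68

For linear demand Q = a − bp, E = −bp/(a − bp). |E| = 1 ⇒ bp = a − bp ⇒ p = a/(2b).
p = 1399/(2·22.8) ≈ 30.68.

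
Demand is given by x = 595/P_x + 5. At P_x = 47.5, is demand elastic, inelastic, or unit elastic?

inelastic

At P_x = 47.5, x = 17.5263.
dx/dP_x = −595/P_x² = −0.2637.
Point elasticity E = (dx/dP_x)·(P_x/x) = -0.2637 × 47.5/17.5263 ≈ -0.715.
|E| ≈ 0.715 < 1, so demand is inelastic.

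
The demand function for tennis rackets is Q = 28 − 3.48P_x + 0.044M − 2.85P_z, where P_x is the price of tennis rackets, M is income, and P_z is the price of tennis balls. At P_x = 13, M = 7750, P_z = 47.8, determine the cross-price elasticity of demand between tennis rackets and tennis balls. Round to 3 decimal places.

Substituting, Q = 28 − 3.48(13) + 0.044(7750) − 2.85(47.8) = 28 − 45.24 + 341 − 136.23 = 187.53.
∂Q/∂P_z = −2.85, so E_xy = -2.85·(47.8/187.53) ≈ -0.726.
E_xy < 0: the goods are complements.

-0.726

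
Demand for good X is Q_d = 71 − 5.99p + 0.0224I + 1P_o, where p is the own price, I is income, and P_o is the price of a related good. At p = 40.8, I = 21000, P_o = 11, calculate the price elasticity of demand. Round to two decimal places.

-0.79

Q_d = 71 − 5.99(40.8) + 0.0224(21000) + 1(11) = 71 − 244.392 + 470.4 + 11 = 308.008.
∂Q_d/∂p = −5.99, so E_p = (−5.99)·(40.8/308.008) ≈ -0.79.
|E_p| < 1: demand is inelastic.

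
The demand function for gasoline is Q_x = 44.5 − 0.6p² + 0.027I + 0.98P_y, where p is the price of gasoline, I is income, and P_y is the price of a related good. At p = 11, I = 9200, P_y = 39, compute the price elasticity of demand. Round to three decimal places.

Q_x = 44.5 − 0.6(11)² + 0.027(9200) + 0.98(39) = 44.5 − 72.6 + 248.4 + 38.22 = 258.52.
∂Q_x/∂p = −2·0.6·p = -13.2, so E_p = -13.2·(11/258.52) ≈ -0.562.
|E_p| < 1: demand is inelastic.

-0.562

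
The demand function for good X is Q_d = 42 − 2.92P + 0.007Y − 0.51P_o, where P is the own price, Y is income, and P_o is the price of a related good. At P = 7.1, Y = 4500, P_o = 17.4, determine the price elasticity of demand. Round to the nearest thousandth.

First evaluate Q_d: 42 − 2.92(7.1) + 0.007(4500) − 0.51(17.4) = 42 − 20.732 + 31.5 − 8.874 = 43.894.
∂Q_d/∂P = −2.92, so E_p = (−2.92)·(7.1/43.894) ≈ -0.472.
|E_p| < 1: demand is inelastic.

-0.472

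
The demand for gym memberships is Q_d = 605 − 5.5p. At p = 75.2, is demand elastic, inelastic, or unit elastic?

At p = 75.2, Q_d = 191.4.
dQ_d/dp = −5.5.
Point elasticity E = (dQ_d/dp)·(p/Q_d) = -5.5 × 75.2/191.4 ≈ -2.161.
|E| ≈ 2.161 > 1, so demand is elastic.

elastic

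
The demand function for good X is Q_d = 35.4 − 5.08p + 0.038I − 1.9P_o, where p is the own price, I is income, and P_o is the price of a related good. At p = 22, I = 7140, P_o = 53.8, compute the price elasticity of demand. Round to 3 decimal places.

-1.205

First evaluate Q_d: 35.4 − 5.08(22) + 0.038(7140) − 1.9(53.8) = 35.4 − 111.76 + 271.32 − 102.22 = 92.74.
∂Q_d/∂p = −5.08, so E_p = (−5.08)·(22/92.74) ≈ -1.205.
|E_p| > 1: demand is elastic.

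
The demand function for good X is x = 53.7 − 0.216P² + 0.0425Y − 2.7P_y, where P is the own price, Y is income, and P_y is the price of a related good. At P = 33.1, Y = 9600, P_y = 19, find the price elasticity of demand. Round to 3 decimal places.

Evaluating quantity at (P, Y, P_y) gives x = 53.7 − 0.216(33.1)² + 0.0425(9600) − 2.7(19) = 53.7 − 236.6518 + 408 − 51.3 = 173.7482.
∂x/∂P = −2·0.216·P = -14.2992, so E_p = -14.2992·(33.1/173.7482) ≈ -2.724.
|E_p| > 1: demand is elastic.

-2.724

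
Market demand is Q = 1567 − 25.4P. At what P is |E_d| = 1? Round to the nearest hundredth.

30.85

For linear demand Q = a − bP, E = −bP/(a − bP). |E| = 1 ⇒ bP = a − bP ⇒ P = a/(2b).
P = 1567/(2·25.4) ≈ 30.85.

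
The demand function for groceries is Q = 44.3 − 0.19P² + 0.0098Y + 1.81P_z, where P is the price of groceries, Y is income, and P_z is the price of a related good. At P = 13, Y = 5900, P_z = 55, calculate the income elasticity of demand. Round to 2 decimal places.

0.34

Evaluating quantity at (P, Y, P_z) gives Q = 44.3 − 0.19(13)² + 0.0098(5900) + 1.81(55) = 44.3 − 32.11 + 57.82 + 99.55 = 169.56.
∂Q/∂Y = +0.0098, so E_I = 0.0098·(5900/169.56) ≈ 0.34.
E_I ∈ (0,1): normal good (necessity).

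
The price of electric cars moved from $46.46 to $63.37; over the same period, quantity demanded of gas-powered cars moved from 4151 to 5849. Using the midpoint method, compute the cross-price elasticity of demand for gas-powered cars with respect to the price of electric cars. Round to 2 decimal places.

%ΔQ_x = (5849 − 4151)/[(4151+5849)/2] = 1698/5000 ≈ 0.3396.
%ΔP_y = (63.37 − 46.46)/[(46.46+63.37)/2] ≈ 0.3079.
E_xy = 0.3396/0.3079 ≈ 1.10.
E_xy > 0, so gas-powered cars and electric cars are substitutes.

1.10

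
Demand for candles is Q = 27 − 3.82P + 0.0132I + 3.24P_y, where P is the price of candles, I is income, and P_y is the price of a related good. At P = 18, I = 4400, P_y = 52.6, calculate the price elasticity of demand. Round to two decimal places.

-0.37

Substituting, Q = 27 − 3.82(18) + 0.0132(4400) + 3.24(52.6) = 27 − 68.76 + 58.08 + 170.424 = 186.744.
∂Q/∂P = −3.82, so E_p = (−3.82)·(18/186.744) ≈ -0.37.
|E_p| < 1: demand is inelastic.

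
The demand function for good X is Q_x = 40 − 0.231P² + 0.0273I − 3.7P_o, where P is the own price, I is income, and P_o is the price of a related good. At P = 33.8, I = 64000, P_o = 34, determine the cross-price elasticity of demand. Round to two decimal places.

-0.09

At the given point, Q_x = 40 − 0.231(33.8)² + 0.0273(64000) − 3.7(34) = 40 − 263.9036 + 1747.2 − 125.8 = 1397.4964.
∂Q_x/∂P_o = −3.7, so E_xy = -3.7·(34/1397.4964) ≈ -0.09.
E_xy < 0: the goods are complements.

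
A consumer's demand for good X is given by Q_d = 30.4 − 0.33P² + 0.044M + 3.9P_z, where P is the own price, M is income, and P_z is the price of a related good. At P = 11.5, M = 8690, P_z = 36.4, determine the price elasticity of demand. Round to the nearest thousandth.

-0.171

Substituting, Q_d = 30.4 − 0.33(11.5)² + 0.044(8690) + 3.9(36.4) = 30.4 − 43.6425 + 382.36 + 141.96 = 511.0775.
∂Q_d/∂P = −2·0.33·P = -7.59, so E_p = -7.59·(11.5/511.0775) ≈ -0.171.
|E_p| < 1: demand is inelastic.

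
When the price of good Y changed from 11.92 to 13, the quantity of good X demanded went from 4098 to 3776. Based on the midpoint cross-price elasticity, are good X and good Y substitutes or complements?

complements

%ΔQ_x = (3776 − 4098)/[(4098+3776)/2] = -322/3937 ≈ -0.0818.
%ΔP_y = (13 − 11.92)/[(11.92+13)/2] ≈ 0.0867.
E_xy = -0.0818/0.0867 ≈ -0.944.
E_xy < 0, so the goods are complements.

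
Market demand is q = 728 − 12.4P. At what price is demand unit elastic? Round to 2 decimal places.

For linear demand q = a − bP, E = −bP/(a − bP). |E| = 1 ⇒ bP = a − bP ⇒ P = a/(2b).
P = 728/(2·12.4) ≈ 29.35.

29.35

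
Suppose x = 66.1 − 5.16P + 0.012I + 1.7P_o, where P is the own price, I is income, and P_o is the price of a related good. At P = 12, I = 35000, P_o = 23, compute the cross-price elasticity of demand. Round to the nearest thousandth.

First evaluate x: 66.1 − 5.16(12) + 0.012(35000) + 1.7(23) = 66.1 − 61.92 + 420 + 39.1 = 463.28.
∂x/∂P_o = +1.7, so E_xy = 1.7·(23/463.28) ≈ 0.084.
E_xy > 0: the goods are substitutes.

0.084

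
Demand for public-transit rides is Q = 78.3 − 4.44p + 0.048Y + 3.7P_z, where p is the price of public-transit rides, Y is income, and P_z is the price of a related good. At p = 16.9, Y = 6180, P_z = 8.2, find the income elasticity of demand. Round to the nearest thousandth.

0.898

Evaluating quantity at (p, Y, P_z) gives Q = 78.3 − 4.44(16.9) + 0.048(6180) + 3.7(8.2) = 78.3 − 75.036 + 296.64 + 30.34 = 330.244.
∂Q/∂Y = +0.048, so E_I = 0.048·(6180/330.244) ≈ 0.898.
E_I ∈ (0,1): normal good (necessity).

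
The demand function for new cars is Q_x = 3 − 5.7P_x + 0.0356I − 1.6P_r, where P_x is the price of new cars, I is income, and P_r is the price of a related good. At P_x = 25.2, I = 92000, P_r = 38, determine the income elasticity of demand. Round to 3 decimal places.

1.066

Evaluating quantity at (P_x, I, P_r) gives Q_x = 3 − 5.7(25.2) + 0.0356(92000) − 1.6(38) = 3 − 143.64 + 3275.2 − 60.8 = 3073.76.
∂Q_x/∂I = +0.0356, so E_I = 0.0356·(92000/3073.76) ≈ 1.066.
E_I > 1: normal good (luxury).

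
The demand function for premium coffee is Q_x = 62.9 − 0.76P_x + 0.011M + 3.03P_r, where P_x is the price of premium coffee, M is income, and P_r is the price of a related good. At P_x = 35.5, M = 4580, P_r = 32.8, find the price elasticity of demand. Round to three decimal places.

Q_x = 62.9 − 0.76(35.5) + 0.011(4580) + 3.03(32.8) = 62.9 − 26.98 + 50.38 + 99.384 = 185.684.
∂Q_x/∂P_x = −0.76, so E_p = (−0.76)·(35.5/185.684) ≈ -0.145.
|E_p| < 1: demand is inelastic.

-0.145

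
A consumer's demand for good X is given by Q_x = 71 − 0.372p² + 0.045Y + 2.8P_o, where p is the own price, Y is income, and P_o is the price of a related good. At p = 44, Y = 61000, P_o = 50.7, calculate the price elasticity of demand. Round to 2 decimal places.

-0.64

First evaluate Q_x: 71 − 0.372(44)² + 0.045(61000) + 2.8(50.7) = 71 − 720.192 + 2745 + 141.96 = 2237.768.
∂Q_x/∂p = −2·0.372·p = -32.736, so E_p = -32.736·(44/2237.768) ≈ -0.64.
|E_p| < 1: demand is inelastic.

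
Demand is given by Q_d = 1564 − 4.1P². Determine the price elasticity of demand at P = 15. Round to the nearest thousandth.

-2.876

At P = 15, Q_d = 641.5.
dQ_d/dP = −2·4.1·P = −123.
Point elasticity E = (dQ_d/dP)·(P/Q_d) = -123 × 15/641.5 ≈ -2.876.
|E| > 1, so demand is elastic at this price.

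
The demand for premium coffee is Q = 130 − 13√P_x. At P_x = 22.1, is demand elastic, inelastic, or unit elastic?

inelastic

At P_x = 22.1, Q = 68.8862.
dQ/dP_x = −13/(2√P_x) = −13/(2·4.7011).
Point elasticity E = (dQ/dP_x)·(P_x/Q) = -1.3827 × 22.1/68.8862 ≈ -0.444.
|E| ≈ 0.444 < 1, so demand is inelastic.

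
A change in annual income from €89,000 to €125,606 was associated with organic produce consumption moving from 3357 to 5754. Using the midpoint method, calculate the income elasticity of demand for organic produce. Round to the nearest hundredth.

%ΔQ = (5754 − 3357)/[(3357+5754)/2] = 2397/4555.5 ≈ 0.5262.
%ΔI = (125,606 − 89,000)/[(89,000+125,606)/2] = 36606/107303 ≈ 0.3411.
E_I = %ΔQ/%ΔI ≈ 1.54.
E_I > 1: normal good (luxury).

1.54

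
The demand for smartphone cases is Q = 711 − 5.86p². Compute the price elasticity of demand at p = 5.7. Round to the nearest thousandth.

-0.731

At p = 5.7, Q = 520.6086.
dQ/dp = −2·5.86·p = −66.804.
Point elasticity E = (dQ/dp)·(p/Q) = -66.804 × 5.7/520.6086 ≈ -0.731.
|E| < 1, so demand is inelastic at this price.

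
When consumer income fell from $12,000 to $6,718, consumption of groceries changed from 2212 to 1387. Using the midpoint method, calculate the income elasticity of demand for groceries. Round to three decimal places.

%ΔQ = (1387 − 2212)/[(2212+1387)/2] = -825/1799.5 ≈ -0.4585.
%ΔY = (6,718 − 12,000)/[(12,000+6,718)/2] = -5282/9359 ≈ -0.5644.
E_I = %ΔQ/%ΔY ≈ 0.812.
E_I ∈ (0,1): normal good (necessity).

0.812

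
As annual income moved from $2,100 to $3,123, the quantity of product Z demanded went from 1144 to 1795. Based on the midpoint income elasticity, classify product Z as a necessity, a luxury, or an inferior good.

luxury

%ΔQ = (1795 − 1144)/[(1144+1795)/2] = 651/1469.5 ≈ 0.4430.
%ΔI = (3,123 − 2,100)/[(2,100+3,123)/2] = 1023/2611.5 ≈ 0.3917.
E_I = %ΔQ/%ΔI ≈ 1.131.
E_I > 1: normal good (luxury).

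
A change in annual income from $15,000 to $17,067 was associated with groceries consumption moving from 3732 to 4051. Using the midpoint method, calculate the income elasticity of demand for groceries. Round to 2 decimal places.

%ΔQ = (4051 − 3732)/[(3732+4051)/2] = 319/3891.5 ≈ 0.0820.
%ΔM = (17,067 − 15,000)/[(15,000+17,067)/2] = 2067/16033.5 ≈ 0.1289.
E_I = %ΔQ/%ΔM ≈ 0.64.
E_I ∈ (0,1): normal good (necessity).

0.64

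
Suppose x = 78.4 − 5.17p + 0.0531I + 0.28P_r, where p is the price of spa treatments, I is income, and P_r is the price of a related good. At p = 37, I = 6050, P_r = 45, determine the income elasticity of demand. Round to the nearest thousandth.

1.454

At the given point, x = 78.4 − 5.17(37) + 0.0531(6050) + 0.28(45) = 78.4 − 191.29 + 321.255 + 12.6 = 220.965.
∂x/∂I = +0.0531, so E_I = 0.0531·(6050/220.965) ≈ 1.454.
E_I > 1: normal good (luxury).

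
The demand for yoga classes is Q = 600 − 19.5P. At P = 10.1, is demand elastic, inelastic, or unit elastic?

At P = 10.1, Q = 403.05.
dQ/dP = −19.5.
Point elasticity E = (dQ/dP)·(P/Q) = -19.5 × 10.1/403.05 ≈ -0.489.
|E| ≈ 0.489 < 1, so demand is inelastic.

inelastic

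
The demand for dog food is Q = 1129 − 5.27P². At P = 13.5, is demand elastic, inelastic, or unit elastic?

At P = 13.5, Q = 168.5425.
dQ/dP = −2·5.27·P = −142.29.
Point elasticity E = (dQ/dP)·(P/Q) = -142.29 × 13.5/168.5425 ≈ -11.397.
|E| ≈ 11.397 > 1, so demand is elastic.

elastic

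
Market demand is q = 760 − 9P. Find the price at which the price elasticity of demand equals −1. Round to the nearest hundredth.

For linear demand q = a − bP, E = −bP/(a − bP). |E| = 1 ⇒ bP = a − bP ⇒ P = a/(2b).
P = 760/(2·9) ≈ 42.22.

42.22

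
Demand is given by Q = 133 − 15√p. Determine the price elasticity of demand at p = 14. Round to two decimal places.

-0.37

At p = 14, Q = 76.8751.
dQ/dp = −15/(2√p) = −15/(2·3.7417).
Point elasticity E = (dQ/dp)·(p/Q) = -2.0045 × 14/76.8751 ≈ -0.37.
|E| < 1, so demand is inelastic at this price.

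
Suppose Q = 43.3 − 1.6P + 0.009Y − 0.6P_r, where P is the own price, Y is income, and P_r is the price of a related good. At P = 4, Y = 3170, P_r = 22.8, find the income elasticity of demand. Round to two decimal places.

At the given point, Q = 43.3 − 1.6(4) + 0.009(3170) − 0.6(22.8) = 43.3 − 6.4 + 28.53 − 13.68 = 51.75.
∂Q/∂Y = +0.009, so E_I = 0.009·(3170/51.75) ≈ 0.55.
E_I ∈ (0,1): normal good (necessity).

0.55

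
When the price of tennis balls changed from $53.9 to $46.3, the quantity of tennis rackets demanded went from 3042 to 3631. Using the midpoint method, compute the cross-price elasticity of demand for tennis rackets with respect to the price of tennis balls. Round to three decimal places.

-1.164

%ΔQ_x = (3631 − 3042)/[(3042+3631)/2] = 589/3336.5 ≈ 0.1765.
%ΔP_y = (46.3 − 53.9)/[(53.9+46.3)/2] ≈ -0.1517.
E_xy = 0.1765/-0.1517 ≈ -1.164.
E_xy < 0, so tennis rackets and tennis balls are complements.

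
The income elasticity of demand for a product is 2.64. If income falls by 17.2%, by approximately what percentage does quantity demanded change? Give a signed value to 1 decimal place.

%ΔQ ≈ E × %ΔI = (2.64) × (-17.2%) ≈ -45.4%.

-45.4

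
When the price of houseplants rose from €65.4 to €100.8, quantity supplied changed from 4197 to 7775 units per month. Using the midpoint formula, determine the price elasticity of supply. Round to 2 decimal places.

1.40

%Δq = (7775 − 4197)/[(4197 + 7775)/2] = 3578/5986 ≈ 0.5977.
%ΔP = (100.8 − 65.4)/[(65.4 + 100.8)/2] = 35.4/83.1 ≈ 0.4260.
Arc elasticity E = %Δq/%ΔP ≈ 0.5977/0.4260 ≈ 1.40.
|E| > 1: supply is elastic over this range.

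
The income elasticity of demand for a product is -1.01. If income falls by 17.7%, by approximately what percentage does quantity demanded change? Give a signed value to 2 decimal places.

17.88

%ΔQ ≈ E × %ΔI = (-1.01) × (-17.7%) ≈ 17.88%.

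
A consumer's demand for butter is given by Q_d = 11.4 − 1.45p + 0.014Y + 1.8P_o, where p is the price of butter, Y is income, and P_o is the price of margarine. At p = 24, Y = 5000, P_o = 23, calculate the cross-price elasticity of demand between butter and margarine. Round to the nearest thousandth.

Evaluating quantity at (p, Y, P_o) gives Q_d = 11.4 − 1.45(24) + 0.014(5000) + 1.8(23) = 11.4 − 34.8 + 70 + 41.4 = 88.
∂Q_d/∂P_o = +1.8, so E_xy = 1.8·(23/88) ≈ 0.470.
E_xy > 0: the goods are substitutes.

0.470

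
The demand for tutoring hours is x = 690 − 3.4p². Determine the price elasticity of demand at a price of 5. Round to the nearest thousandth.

At p = 5, x = 605.
dx/dp = −2·3.4·p = −34.
Point elasticity E = (dx/dp)·(p/x) = -34 × 5/605 ≈ -0.281.
|E| < 1, so demand is inelastic at this price.

-0.281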